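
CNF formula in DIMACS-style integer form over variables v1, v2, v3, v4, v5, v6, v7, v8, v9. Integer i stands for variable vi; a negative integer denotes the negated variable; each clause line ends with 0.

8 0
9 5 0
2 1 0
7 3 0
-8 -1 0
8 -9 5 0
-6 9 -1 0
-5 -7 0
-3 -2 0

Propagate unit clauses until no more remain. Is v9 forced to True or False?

(v8) stands alone — v8 = True.
From (~v1 \/ ~v8) and v8 = True: v1 = False.
From (v1 \/ v2) and v1 = False: v2 = True.
From (~v3 \/ ~v2) and v2 = True: v3 = False.
(v7 \/ v3): since v3 = False, the clause reduces to (v7). v7 = True.
In (~v5 \/ ~v7), ~v7 is now false; ~v5 must hold, so v5 = False.
In (v5 \/ v9), v5 is now false; v9 must hold, so v9 = True.

True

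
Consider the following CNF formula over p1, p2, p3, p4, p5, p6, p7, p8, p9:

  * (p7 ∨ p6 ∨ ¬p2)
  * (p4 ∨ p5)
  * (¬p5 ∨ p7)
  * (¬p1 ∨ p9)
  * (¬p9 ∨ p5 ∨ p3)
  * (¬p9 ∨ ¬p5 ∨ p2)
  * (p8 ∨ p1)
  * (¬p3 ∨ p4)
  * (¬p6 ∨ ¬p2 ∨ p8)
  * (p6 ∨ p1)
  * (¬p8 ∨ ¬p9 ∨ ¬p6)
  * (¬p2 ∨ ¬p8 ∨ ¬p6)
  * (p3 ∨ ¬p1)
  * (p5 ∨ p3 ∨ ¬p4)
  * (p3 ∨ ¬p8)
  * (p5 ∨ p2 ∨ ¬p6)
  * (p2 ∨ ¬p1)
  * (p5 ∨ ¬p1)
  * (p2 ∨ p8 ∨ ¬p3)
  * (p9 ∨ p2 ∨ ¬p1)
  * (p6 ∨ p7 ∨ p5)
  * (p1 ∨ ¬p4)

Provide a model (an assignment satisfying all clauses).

Pure literal: p7 appears only positively; assign p7 = True.
Try p1 = True.
  then p9 is forced to True.
  then p3 is forced to True.
  then p4 is forced to True.
  then p2 is forced to True.
  then p5 is forced to True.
The remaining clauses are satisfied by p6 = False, p8 = False.

p1=T, p2=T, p3=T, p4=T, p5=T, p6=F, p7=T, p8=F, p9=T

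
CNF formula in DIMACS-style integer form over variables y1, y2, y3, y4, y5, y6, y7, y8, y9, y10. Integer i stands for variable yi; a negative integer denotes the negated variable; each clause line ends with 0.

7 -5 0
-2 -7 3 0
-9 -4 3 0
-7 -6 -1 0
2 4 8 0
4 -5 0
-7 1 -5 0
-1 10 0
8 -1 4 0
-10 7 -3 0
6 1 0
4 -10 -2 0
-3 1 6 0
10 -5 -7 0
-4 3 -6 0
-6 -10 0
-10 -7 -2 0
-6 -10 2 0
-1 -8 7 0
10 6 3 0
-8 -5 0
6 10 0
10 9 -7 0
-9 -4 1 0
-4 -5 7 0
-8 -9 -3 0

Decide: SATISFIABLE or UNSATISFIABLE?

SATISFIABLE

y5 occurs only negated in the remaining clauses — set y5 = False.
Set y1 = True and propagate.
  then y10 is forced to True.
  then y6 is forced to False.
Set y2 = False and propagate.
Try y3 = True.
  then y7 is forced to True.
For the remaining variables, y4 = True, y8 = False, y9 = False works.
So y1=T, y2=F, y3=T, y4=T, y5=F, y6=F, y7=T, y8=F, y9=F, y10=T is a satisfying assignment.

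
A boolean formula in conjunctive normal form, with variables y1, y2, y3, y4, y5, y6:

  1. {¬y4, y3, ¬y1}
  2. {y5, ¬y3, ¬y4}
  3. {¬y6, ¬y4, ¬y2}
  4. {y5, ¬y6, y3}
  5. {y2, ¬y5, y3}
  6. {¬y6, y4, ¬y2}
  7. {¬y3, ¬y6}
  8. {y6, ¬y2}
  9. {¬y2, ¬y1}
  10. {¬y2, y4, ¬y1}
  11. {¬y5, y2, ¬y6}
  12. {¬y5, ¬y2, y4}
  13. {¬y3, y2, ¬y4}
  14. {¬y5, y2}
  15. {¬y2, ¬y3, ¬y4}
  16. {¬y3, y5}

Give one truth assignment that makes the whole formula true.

y1 = 1  y2 = 0  y3 = 0  y4 = 0  y5 = 0  y6 = 0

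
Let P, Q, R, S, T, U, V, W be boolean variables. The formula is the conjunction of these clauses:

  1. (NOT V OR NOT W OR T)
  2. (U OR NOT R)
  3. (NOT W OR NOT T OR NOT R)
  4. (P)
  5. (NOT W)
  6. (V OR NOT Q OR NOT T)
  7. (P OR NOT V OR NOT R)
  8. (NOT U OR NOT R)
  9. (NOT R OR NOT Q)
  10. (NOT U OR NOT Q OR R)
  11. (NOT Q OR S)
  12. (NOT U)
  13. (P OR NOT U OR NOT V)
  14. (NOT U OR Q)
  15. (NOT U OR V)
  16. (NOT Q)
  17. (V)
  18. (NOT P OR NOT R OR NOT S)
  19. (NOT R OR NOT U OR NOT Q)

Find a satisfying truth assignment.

P = True  Q = False  R = False  S = True  T = True  U = False  V = True  W = False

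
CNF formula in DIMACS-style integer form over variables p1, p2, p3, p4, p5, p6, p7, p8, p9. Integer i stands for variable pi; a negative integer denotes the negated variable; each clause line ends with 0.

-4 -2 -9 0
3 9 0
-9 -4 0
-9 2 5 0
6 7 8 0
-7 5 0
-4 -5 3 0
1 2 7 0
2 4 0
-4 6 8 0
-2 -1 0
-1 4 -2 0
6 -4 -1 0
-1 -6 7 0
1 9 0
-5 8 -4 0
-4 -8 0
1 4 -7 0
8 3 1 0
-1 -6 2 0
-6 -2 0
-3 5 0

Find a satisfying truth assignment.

Branch on p1: take p1 = False.
  then p9 is forced to True.
  then p4 is forced to False.
  then p2 is forced to True.
  then p7 is forced to False.
  then p6 is forced to False.
  then p8 is forced to True.
The remaining clauses are satisfied by p3 = True, p5 = True.

p1=0, p2=1, p3=1, p4=0, p5=1, p6=0, p7=0, p8=1, p9=1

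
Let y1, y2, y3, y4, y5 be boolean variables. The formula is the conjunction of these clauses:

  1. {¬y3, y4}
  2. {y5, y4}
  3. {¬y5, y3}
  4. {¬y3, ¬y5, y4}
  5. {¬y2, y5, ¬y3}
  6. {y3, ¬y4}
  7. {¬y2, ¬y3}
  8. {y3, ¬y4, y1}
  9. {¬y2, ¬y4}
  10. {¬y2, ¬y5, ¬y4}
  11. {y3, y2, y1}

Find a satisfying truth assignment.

y1=0, y2=0, y3=1, y4=1, y5=1

Set y1 = False and propagate.
Try y2 = False.
  then y3 is forced to True.
  then y4 is forced to True.
y5 is now unconstrained; take y5 = True.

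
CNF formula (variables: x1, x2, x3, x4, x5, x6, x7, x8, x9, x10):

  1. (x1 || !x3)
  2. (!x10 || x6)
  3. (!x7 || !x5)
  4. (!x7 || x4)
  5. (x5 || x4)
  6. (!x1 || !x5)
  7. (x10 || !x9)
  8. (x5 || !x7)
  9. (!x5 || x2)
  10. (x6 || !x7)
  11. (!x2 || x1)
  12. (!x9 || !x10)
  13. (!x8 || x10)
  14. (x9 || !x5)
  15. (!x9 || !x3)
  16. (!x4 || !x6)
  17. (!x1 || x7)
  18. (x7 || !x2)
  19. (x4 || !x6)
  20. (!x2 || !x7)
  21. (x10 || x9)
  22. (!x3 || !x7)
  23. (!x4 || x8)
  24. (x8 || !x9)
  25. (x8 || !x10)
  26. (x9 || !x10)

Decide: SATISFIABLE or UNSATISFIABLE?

x7 = True:
  propagation gives x5=False; an empty clause results — contradiction.
x7 = False:
  propagation gives x1=False, x3=False, x2=False, x5=False; an empty clause results — contradiction.
Every branch closes, so no satisfying assignment exists.

UNSATISFIABLE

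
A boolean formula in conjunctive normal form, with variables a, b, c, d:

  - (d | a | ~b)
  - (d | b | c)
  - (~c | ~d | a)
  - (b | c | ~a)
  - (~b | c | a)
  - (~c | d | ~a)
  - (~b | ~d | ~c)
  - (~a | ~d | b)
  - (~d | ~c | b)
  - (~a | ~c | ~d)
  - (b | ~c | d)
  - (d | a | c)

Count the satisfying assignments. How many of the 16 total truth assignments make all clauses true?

3

Satisfying assignments:
  a=0 b=0 c=0 d=1
  a=1 b=1 c=0 d=0
  a=1 b=1 c=0 d=1
That's 3 in total.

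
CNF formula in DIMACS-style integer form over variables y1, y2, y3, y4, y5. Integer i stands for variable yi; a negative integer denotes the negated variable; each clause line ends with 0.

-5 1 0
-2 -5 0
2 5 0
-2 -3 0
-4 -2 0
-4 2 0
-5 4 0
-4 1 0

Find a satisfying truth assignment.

y1 = F, y2 = T, y3 = F, y4 = F, y5 = F

Check each clause:
  1. (~y5 \/ y1) — ~y5 is true.
  2. (~y5 \/ ~y2) — ~y5 is true.
  3. (y2 \/ y5) — y2 is true.
  4. (~y3 \/ ~y2) — ~y3 is true.
  5. (~y4 \/ ~y2) — ~y4 is true.
  6. (~y4 \/ y2) — y2 is true.
  7. (~y5 \/ y4) — ~y5 is true.
  8. (~y4 \/ y1) — ~y4 is true.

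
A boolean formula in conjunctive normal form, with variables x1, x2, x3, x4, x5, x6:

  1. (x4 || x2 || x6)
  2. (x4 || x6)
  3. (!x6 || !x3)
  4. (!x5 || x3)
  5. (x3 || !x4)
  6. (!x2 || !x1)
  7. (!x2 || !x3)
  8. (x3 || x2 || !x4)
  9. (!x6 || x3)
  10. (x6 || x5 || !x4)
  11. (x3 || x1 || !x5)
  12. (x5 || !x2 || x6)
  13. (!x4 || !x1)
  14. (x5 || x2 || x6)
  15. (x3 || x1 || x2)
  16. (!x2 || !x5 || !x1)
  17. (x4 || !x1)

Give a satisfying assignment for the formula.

x1 = False, x2 = False, x3 = True, x4 = True, x5 = True, x6 = False

Try x1 = False.
Branch on x2: take x2 = False.
  then x3 is forced to True.
  then x6 is forced to False.
  then x4 is forced to True.
  then x5 is forced to True.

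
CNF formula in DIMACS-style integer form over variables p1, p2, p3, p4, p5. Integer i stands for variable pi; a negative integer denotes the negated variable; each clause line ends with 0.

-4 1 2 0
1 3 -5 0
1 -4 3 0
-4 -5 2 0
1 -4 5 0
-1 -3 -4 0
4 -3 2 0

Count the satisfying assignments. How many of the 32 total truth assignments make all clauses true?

14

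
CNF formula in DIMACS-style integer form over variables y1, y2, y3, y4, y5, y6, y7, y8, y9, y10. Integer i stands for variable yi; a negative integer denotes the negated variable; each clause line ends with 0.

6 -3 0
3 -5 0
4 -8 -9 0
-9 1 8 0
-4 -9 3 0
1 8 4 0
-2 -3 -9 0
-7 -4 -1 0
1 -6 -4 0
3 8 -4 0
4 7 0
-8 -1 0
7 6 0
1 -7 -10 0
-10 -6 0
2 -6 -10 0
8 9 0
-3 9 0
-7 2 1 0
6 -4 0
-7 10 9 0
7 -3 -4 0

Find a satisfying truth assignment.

Set y1 = True and propagate.
  then y8 is forced to False.
  then y9 is forced to True.
The remaining clauses are satisfied by y2 = False, y3 = True, y4 = False, y5 = True, y6 = True, y7 = True, y10 = False.
Every clause has at least one true literal under this assignment.

y1=True  y2=False  y3=True  y4=False  y5=True  y6=True  y7=True  y8=False  y9=True  y10=False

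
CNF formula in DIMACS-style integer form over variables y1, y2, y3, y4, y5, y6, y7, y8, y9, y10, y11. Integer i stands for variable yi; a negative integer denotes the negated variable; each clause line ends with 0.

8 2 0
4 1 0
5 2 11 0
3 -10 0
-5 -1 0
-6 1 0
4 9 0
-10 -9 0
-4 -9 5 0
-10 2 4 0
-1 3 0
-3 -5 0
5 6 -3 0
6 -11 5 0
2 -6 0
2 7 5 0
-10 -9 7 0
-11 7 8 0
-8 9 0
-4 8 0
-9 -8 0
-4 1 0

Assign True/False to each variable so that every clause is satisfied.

y1=T  y2=T  y3=T  y4=F  y5=F  y6=T  y7=T  y8=F  y9=T  y10=F  y11=T

Check each clause:
  1. (y8 \/ y2) — y2 is true.
  2. (y1 \/ y4) — y1 is true.
  3. (y2 \/ y5 \/ y11) — y2 is true.
  4. (~y10 \/ y3) — y3 is true.
  5. (~y5 \/ ~y1) — ~y5 is true.
  6. (y1 \/ ~y6) — y1 is true.
  7. (y4 \/ y9) — y9 is true.
  8. (~y10 \/ ~y9) — ~y10 is true.
  9. (~y9 \/ ~y4 \/ y5) — ~y4 is true.
  10. (y2 \/ y4 \/ ~y10) — y2 is true.
  11. (y3 \/ ~y1) — y3 is true.
  12. (~y5 \/ ~y3) — ~y5 is true.
  13. (y6 \/ y5 \/ ~y3) — y6 is true.
  14. (y6 \/ y5 \/ ~y11) — y6 is true.
  15. (~y6 \/ y2) — y2 is true.
  16. (y2 \/ y7 \/ y5) — y2 is true.
  17. (y7 \/ ~y9 \/ ~y10) — y7 is true.
  18. (y7 \/ y8 \/ ~y11) — y7 is true.
  19. (y9 \/ ~y8) — ~y8 is true.
  20. (y8 \/ ~y4) — ~y4 is true.
  21. (~y9 \/ ~y8) — ~y8 is true.
  22. (~y4 \/ y1) — y1 is true.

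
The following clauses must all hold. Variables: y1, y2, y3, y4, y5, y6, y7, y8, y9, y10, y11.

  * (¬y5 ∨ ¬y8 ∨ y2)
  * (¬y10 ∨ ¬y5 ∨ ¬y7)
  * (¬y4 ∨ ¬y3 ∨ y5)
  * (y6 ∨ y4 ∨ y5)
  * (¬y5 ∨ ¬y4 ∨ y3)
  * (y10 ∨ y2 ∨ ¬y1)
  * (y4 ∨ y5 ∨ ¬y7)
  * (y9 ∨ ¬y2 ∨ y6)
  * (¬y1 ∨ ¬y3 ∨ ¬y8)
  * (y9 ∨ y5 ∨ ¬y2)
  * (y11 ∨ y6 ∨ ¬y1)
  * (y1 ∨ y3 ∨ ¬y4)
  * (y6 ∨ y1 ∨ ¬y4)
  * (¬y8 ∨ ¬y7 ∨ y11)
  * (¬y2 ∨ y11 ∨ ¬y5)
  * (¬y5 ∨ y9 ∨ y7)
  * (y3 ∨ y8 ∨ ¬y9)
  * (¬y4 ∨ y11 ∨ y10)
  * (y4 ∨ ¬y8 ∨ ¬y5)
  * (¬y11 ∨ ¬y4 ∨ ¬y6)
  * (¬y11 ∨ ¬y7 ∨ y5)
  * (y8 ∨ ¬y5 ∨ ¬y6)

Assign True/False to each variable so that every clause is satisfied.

Branch on y1: take y1 = False.
Set y2 = False and propagate.
The remaining clauses are satisfied by y3 = True, y4 = False, y5 = True, y6 = False, y7 = False, y8 = False, y9 = True, y10 = False, y11 = False.

y1=False, y2=False, y3=True, y4=False, y5=True, y6=False, y7=False, y8=False, y9=True, y10=False, y11=False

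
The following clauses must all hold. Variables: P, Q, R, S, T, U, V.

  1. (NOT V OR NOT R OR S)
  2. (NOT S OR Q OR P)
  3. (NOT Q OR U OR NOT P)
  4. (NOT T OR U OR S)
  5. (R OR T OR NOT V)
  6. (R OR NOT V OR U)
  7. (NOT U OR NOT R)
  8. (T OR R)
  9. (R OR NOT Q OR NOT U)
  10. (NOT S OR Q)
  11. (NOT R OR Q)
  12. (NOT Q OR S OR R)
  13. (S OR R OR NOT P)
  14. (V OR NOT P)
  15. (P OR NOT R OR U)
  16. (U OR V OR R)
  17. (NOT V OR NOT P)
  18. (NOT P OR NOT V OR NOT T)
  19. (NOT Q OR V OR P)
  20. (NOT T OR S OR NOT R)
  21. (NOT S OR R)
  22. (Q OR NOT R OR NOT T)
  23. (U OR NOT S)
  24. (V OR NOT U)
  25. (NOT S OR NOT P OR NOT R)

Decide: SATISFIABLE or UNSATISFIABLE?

SATISFIABLE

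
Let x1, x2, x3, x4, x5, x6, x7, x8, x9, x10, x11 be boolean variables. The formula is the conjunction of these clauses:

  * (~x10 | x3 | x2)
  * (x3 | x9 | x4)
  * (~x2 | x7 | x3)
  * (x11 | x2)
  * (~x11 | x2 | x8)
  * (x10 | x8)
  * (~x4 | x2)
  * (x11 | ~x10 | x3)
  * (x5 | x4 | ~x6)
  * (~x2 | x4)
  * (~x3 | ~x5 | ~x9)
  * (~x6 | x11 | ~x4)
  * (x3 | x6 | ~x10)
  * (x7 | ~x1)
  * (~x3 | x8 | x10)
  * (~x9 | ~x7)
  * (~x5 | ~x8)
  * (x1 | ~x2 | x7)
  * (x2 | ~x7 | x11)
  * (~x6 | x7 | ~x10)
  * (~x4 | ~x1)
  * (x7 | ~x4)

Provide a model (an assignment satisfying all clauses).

x1 = False, x2 = True, x3 = True, x4 = True, x5 = False, x6 = False, x7 = True, x8 = False, x9 = False, x10 = True, x11 = True

Set x1 = False and propagate.
Set x2 = True and propagate.
  then x4 is forced to True.
  then x7 is forced to True.
  then x9 is forced to False.
For the remaining variables, x3 = True, x5 = False, x6 = False, x8 = False, x10 = True, x11 = True works.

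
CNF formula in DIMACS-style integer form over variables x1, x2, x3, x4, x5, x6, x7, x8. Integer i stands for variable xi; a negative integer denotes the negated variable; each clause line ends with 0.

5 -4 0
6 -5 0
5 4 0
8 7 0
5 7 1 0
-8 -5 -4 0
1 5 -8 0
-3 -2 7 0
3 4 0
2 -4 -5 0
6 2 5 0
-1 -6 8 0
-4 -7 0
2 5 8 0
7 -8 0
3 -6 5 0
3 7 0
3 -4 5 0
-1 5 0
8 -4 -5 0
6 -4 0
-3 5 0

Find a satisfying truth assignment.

Branch on x1: take x1 = False.
The remaining clauses are satisfied by x2 = True, x3 = True, x4 = False, x5 = True, x6 = True, x7 = True, x8 = False.
Every clause has at least one true literal under this assignment.
Check each clause:
  1. (NOT x4 OR x5) — NOT x4 is true.
  2. (NOT x5 OR x6) — x6 is true.
  3. (x4 OR x5) — x5 is true.
  4. (x8 OR x7) — x7 is true.
  5. (x1 OR x5 OR x7) — x5 is true.
  6. (NOT x4 OR NOT x5 OR NOT x8) — NOT x8 is true.
  7. (NOT x8 OR x1 OR x5) — NOT x8 is true.
  8. (NOT x2 OR NOT x3 OR x7) — x7 is true.
  9. (x4 OR x3) — x3 is true.
  10. (x2 OR NOT x4 OR NOT x5) — x2 is true.
  11. (x5 OR x2 OR x6) — x2 is true.
  12. (NOT x6 OR x8 OR NOT x1) — NOT x1 is true.
  13. (NOT x7 OR NOT x4) — NOT x4 is true.
  14. (x2 OR x5 OR x8) — x2 is true.
  15. (x7 OR NOT x8) — NOT x8 is true.
  16. (NOT x6 OR x3 OR x5) — x3 is true.
  17. (x3 OR x7) — x3 is true.
  18. (x3 OR x5 OR NOT x4) — x3 is true.
  19. (x5 OR NOT x1) — x5 is true.
  20. (x8 OR NOT x5 OR NOT x4) — NOT x4 is true.
  21. (NOT x4 OR x6) — NOT x4 is true.
  22. (NOT x3 OR x5) — x5 is true.

x1 = False  x2 = True  x3 = True  x4 = False  x5 = True  x6 = True  x7 = True  x8 = False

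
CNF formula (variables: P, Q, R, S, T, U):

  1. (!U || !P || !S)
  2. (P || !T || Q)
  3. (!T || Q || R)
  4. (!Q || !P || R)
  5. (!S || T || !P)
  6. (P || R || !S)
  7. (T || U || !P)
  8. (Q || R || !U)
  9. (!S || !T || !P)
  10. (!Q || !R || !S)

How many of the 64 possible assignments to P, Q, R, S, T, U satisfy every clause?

19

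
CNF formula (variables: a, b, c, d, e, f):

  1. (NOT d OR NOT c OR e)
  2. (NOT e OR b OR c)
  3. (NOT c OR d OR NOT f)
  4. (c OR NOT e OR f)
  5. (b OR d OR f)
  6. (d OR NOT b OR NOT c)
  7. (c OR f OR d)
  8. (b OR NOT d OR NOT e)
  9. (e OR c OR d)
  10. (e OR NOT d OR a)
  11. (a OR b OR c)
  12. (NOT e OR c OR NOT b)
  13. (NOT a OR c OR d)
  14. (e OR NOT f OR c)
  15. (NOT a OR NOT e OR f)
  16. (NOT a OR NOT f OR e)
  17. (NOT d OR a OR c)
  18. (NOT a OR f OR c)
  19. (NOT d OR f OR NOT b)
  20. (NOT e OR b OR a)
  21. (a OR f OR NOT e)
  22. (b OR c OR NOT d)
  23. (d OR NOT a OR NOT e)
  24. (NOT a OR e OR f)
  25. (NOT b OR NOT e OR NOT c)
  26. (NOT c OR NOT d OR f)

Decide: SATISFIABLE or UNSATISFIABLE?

UNSATISFIABLE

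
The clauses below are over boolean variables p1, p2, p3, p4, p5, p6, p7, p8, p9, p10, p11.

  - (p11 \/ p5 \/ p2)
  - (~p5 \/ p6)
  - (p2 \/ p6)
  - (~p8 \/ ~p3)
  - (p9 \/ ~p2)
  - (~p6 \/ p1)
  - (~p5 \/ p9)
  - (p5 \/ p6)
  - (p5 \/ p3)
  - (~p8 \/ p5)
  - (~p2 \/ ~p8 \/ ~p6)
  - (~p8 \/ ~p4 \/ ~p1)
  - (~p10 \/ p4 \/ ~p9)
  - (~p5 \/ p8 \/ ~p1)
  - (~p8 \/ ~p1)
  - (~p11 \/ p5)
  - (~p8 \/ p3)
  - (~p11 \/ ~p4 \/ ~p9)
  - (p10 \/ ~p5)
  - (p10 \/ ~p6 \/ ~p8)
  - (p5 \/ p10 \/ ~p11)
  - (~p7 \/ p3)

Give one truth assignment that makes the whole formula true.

p1 = 1, p2 = 1, p3 = 1, p4 = 0, p5 = 0, p6 = 1, p7 = 0, p8 = 0, p9 = 1, p10 = 0, p11 = 0

Check each clause:
  1. (p2 \/ p11 \/ p5) — p2 is true.
  2. (~p5 \/ p6) — ~p5 is true.
  3. (p6 \/ p2) — p2 is true.
  4. (~p3 \/ ~p8) — ~p8 is true.
  5. (~p2 \/ p9) — p9 is true.
  6. (~p6 \/ p1) — p1 is true.
  7. (p9 \/ ~p5) — p9 is true.
  8. (p6 \/ p5) — p6 is true.
  9. (p3 \/ p5) — p3 is true.
  10. (p5 \/ ~p8) — ~p8 is true.
  11. (~p8 \/ ~p2 \/ ~p6) — ~p8 is true.
  12. (~p4 \/ ~p8 \/ ~p1) — ~p8 is true.
  13. (p4 \/ ~p10 \/ ~p9) — ~p10 is true.
  14. (~p5 \/ ~p1 \/ p8) — ~p5 is true.
  15. (~p8 \/ ~p1) — ~p8 is true.
  16. (~p11 \/ p5) — ~p11 is true.
  17. (p3 \/ ~p8) — ~p8 is true.
  18. (~p9 \/ ~p4 \/ ~p11) — ~p4 is true.
  19. (~p5 \/ p10) — ~p5 is true.
  20. (~p6 \/ ~p8 \/ p10) — ~p8 is true.
  21. (p10 \/ p5 \/ ~p11) — ~p11 is true.
  22. (~p7 \/ p3) — ~p7 is true.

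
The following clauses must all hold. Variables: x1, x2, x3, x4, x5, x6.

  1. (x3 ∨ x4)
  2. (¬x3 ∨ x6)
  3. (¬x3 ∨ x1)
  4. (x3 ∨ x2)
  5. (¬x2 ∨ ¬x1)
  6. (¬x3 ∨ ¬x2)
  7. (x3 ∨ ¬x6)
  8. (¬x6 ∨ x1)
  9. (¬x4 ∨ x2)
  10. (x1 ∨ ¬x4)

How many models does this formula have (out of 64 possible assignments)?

2

Satisfying assignments:
  x1=1 x2=0 x3=1 x4=0 x5=0 x6=1
  x1=1 x2=0 x3=1 x4=0 x5=1 x6=1
That's 2 in total.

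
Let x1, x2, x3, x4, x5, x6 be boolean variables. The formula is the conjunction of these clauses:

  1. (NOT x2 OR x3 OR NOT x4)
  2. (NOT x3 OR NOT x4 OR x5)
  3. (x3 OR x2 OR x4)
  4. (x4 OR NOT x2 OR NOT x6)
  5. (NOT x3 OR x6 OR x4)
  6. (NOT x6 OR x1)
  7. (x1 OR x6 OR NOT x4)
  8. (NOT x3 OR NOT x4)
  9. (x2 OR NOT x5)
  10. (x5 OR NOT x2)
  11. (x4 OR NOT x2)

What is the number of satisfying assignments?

3

The models are:
  x1=1 x2=0 x3=0 x4=1 x5=0 x6=0
  x1=1 x2=0 x3=0 x4=1 x5=0 x6=1
  x1=1 x2=0 x3=1 x4=0 x5=0 x6=1
Count: 3.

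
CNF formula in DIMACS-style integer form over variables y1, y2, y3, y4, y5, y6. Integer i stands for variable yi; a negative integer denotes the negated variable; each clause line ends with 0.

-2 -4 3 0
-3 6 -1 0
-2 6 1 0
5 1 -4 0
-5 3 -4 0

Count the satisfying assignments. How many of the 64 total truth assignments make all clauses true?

33

Case analysis on y1 and y3:
  y1=1, y3=1: forces y6=1; y2, y4, y5 free → 2^3 = 8.
  y1=1, y3=0: y6 free; 5 ways for (y2,y4,y5) × 2^1 = 10.
  y1=0, y3=1: 9 of the 16 assignments to (y2,y4,y5,y6) work.
  y1=0, y3=0: y5 free; 3 ways for (y2,y4,y6) × 2^1 = 6.
Total: 8 + 10 + 9 + 6 = 33.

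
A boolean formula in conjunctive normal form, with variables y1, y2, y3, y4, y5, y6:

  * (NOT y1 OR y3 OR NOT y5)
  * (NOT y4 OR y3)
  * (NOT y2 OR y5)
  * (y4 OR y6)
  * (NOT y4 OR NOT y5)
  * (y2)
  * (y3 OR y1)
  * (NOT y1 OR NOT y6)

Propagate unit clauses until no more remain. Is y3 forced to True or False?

True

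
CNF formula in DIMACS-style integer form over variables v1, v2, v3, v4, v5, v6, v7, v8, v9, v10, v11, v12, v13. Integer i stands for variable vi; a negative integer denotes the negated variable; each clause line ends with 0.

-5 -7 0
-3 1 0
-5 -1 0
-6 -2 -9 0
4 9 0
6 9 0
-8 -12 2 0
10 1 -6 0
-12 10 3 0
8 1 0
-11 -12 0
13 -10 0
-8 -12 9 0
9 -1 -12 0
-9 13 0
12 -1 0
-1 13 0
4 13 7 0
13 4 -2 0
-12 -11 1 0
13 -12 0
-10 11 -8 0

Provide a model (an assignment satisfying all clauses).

v4 occurs only positively in the remaining clauses — set v4 = True.
v5 occurs only negated in the remaining clauses — set v5 = False.
Branch on v1: take v1 = True.
  then v12 is forced to True.
  then v11 is forced to False.
  then v9 is forced to True.
  then v13 is forced to True.
For the remaining variables, v2 = False, v3 = False, v6 = False, v7 = False, v8 = False, v10 = True works.
Every clause has at least one true literal under this assignment.

v1 = True  v2 = False  v3 = False  v4 = True  v5 = False  v6 = False  v7 = False  v8 = False  v9 = True  v10 = True  v11 = False  v12 = True  v13 = True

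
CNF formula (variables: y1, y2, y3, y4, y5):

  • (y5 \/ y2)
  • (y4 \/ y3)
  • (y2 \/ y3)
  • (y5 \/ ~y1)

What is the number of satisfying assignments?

13

Case analysis on y2 and y3:
  y2=T, y3=T: y4 free; 3 ways for (y1,y5) × 2^1 = 6.
  y2=T, y3=F: remaining (y1,y4,y5) ∈ {(F,T,F); (F,T,T); (T,T,T)} — 3.
  y2=F, y3=T: remaining (y1,y4,y5) ∈ {(F,F,T); (F,T,T); (T,F,T); (T,T,T)} — 4.
  y2=F, y3=F: a clause becomes empty — 0.
Total: 6 + 3 + 4 + 0 = 13.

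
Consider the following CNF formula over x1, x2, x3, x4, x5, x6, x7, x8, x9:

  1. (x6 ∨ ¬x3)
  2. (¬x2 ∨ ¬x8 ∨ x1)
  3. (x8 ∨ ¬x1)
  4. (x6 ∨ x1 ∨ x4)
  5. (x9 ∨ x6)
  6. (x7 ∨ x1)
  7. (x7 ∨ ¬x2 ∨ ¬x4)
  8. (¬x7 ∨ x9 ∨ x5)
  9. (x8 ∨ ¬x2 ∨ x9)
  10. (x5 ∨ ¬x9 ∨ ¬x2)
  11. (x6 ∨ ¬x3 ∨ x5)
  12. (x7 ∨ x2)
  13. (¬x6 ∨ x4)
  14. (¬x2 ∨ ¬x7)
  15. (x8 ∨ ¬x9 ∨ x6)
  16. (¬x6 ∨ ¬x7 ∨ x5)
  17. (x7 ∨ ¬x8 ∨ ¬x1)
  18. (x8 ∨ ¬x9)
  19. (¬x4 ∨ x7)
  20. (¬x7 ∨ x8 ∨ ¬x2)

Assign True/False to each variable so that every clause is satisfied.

x1 = 0, x2 = 0, x3 = 0, x4 = 1, x5 = 1, x6 = 1, x7 = 1, x8 = 1, x9 = 1

Pure literal: x3 appears only negated; assign x3 = False.
x5 occurs only positively in the remaining clauses — set x5 = True.
Try x1 = False.
  then x7 is forced to True.
  then x2 is forced to False.
Try x4 = True.
Try x6 = True.
For the remaining variables, x8 = True, x9 = True works.
Every clause has at least one true literal under this assignment.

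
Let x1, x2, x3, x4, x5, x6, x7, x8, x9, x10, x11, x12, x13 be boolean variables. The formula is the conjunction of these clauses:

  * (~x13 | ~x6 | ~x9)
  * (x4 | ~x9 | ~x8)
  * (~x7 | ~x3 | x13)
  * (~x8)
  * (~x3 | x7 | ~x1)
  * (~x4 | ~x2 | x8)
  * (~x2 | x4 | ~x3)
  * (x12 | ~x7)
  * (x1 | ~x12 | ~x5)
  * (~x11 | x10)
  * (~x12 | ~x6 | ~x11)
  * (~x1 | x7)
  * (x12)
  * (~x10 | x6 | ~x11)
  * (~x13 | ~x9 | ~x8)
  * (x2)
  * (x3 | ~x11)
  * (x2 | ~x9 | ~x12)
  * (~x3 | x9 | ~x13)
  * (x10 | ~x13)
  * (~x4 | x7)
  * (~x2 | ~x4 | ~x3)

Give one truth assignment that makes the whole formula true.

x1 = F, x2 = T, x3 = F, x4 = F, x5 = F, x6 = F, x7 = F, x8 = F, x9 = F, x10 = T, x11 = F, x12 = T, x13 = F

The clause (~x8) is unit: x8 must be False.
The clause (x12) is unit: x12 must be True.
(x2) is a unit clause, so x2 = True.
(~x4) is a unit clause, so x4 = False.
The clause (~x3) is unit: x3 must be False.
(~x11) is a unit clause, so x11 = False.
x5 occurs only negated in the remaining clauses — set x5 = False.
Pure literal: x6 appears only negated; assign x6 = False.
Branch on x1: take x1 = False.
Set x10 = True and propagate.
x7, x9, x13 are now unconstrained; take x7 = False, x9 = False, x13 = False.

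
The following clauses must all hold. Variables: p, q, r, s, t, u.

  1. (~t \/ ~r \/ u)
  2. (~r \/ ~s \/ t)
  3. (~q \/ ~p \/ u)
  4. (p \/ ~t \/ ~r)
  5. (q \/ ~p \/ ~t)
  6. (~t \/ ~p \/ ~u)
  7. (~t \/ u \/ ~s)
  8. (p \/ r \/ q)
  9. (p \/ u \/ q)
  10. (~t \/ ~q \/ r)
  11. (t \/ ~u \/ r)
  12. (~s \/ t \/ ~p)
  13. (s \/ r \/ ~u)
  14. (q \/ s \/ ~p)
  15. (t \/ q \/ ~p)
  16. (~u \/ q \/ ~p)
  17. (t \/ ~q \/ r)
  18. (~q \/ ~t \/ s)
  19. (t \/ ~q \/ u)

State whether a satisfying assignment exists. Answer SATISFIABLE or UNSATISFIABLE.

SATISFIABLE

Try p = True.
Branch on q: take q = True.
  then u is forced to True.
  then t is forced to False.
  then r is forced to True.
  then s is forced to False.
So p=True, q=True, r=True, s=False, t=False, u=True is a satisfying assignment.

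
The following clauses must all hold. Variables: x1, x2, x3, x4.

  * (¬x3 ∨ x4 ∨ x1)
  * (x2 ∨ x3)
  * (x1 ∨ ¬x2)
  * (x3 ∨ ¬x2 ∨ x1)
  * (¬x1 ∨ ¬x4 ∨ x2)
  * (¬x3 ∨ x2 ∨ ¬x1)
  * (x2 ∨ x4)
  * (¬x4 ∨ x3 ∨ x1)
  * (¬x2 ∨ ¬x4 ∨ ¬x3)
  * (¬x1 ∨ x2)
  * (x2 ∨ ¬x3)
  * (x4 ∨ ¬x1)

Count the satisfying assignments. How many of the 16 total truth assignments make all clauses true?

1

Satisfying assignments:
  x1=1 x2=1 x3=0 x4=1
That's 1 in total.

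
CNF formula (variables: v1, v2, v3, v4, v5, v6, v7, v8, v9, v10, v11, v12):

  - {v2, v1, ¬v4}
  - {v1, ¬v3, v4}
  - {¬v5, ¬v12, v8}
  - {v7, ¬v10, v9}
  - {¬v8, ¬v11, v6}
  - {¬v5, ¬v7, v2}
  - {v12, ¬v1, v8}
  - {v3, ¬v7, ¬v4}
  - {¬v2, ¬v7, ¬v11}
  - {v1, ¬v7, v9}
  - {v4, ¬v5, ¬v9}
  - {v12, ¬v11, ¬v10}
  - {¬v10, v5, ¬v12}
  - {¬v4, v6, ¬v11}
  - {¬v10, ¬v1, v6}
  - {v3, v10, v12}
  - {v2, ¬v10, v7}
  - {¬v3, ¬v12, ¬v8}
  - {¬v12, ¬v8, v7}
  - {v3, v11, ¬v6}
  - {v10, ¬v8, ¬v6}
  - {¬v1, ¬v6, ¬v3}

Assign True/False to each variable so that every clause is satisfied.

v1=0, v2=0, v3=0, v4=0, v5=0, v6=0, v7=0, v8=0, v9=1, v10=0, v11=1, v12=1

Check each clause:
  1. {v1, ¬v4, v2} — ¬v4 is true.
  2. {v1, v4, ¬v3} — ¬v3 is true.
  3. {¬v12, v8, ¬v5} — ¬v5 is true.
  4. {v7, ¬v10, v9} — v9 is true.
  5. {¬v11, ¬v8, v6} — ¬v8 is true.
  6. {¬v7, ¬v5, v2} — ¬v7 is true.
  7. {v12, v8, ¬v1} — v12 is true.
  8. {¬v7, v3, ¬v4} — ¬v7 is true.
  9. {¬v7, ¬v2, ¬v11} — ¬v7 is true.
  10. {¬v7, v1, v9} — ¬v7 is true.
  11. {¬v9, ¬v5, v4} — ¬v5 is true.
  12. {¬v11, v12, ¬v10} — v12 is true.
  13. {¬v10, ¬v12, v5} — ¬v10 is true.
  14. {¬v11, ¬v4, v6} — ¬v4 is true.
  15. {¬v10, ¬v1, v6} — ¬v1 is true.
  16. {v12, v3, v10} — v12 is true.
  17. {v2, ¬v10, v7} — ¬v10 is true.
  18. {¬v12, ¬v8, ¬v3} — ¬v8 is true.
  19. {v7, ¬v12, ¬v8} — ¬v8 is true.
  20. {¬v6, v11, v3} — ¬v6 is true.
  21. {¬v6, v10, ¬v8} — ¬v8 is true.
  22. {¬v3, ¬v6, ¬v1} — ¬v6 is true.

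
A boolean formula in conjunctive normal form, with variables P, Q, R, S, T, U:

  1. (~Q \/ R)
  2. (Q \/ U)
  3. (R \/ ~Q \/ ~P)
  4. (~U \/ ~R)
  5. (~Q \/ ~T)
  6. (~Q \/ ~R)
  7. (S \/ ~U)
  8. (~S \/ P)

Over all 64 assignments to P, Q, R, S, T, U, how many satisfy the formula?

2

The models are:
  P=1 Q=0 R=0 S=1 T=0 U=1
  P=1 Q=0 R=0 S=1 T=1 U=1
That's 2 in total.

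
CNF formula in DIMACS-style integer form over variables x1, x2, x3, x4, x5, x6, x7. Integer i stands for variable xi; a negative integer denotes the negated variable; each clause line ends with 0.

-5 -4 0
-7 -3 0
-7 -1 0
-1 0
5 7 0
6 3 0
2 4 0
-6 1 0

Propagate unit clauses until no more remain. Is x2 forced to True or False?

True

Unit clause (NOT x1) sets x1 = False.
From (x1 OR NOT x6) and x1 = False: x6 = False.
From (x6 OR x3) and x6 = False: x3 = True.
From (NOT x3 OR NOT x7) and x3 = True: x7 = False.
(x7 OR x5) with x7 = False leaves only x5, so x5 = True.
From (NOT x5 OR NOT x4) and x5 = True: x4 = False.
(x4 OR x2): since x4 = False, the clause reduces to (x2). x2 = True.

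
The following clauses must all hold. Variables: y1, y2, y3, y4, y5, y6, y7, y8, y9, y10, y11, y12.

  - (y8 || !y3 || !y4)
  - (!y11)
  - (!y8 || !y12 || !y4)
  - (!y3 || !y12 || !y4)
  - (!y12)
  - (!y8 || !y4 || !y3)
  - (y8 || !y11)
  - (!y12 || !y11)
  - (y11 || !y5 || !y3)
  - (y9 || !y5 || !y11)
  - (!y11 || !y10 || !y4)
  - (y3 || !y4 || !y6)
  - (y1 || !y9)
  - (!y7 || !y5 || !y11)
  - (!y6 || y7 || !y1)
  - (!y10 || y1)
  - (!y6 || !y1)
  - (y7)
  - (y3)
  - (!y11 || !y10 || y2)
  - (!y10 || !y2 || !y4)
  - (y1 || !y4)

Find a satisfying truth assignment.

y1 = T, y2 = T, y3 = T, y4 = F, y5 = F, y6 = F, y7 = T, y8 = T, y9 = F, y10 = F, y11 = F, y12 = F

The clause (!y11) is unit: y11 must be False.
Unit propagation: (!y12) forces y12 = False.
The clause (y7) is unit: y7 must be True.
Unit propagation: (y3) forces y3 = True.
The clause (!y5) is unit: y5 must be False.
Pure literal: y4 appears only negated; assign y4 = False.
y6 occurs only negated in the remaining clauses — set y6 = False.
Branch on y1: take y1 = True.
y2, y8, y9, y10 are now unconstrained; take y2 = True, y8 = True, y9 = False, y10 = False.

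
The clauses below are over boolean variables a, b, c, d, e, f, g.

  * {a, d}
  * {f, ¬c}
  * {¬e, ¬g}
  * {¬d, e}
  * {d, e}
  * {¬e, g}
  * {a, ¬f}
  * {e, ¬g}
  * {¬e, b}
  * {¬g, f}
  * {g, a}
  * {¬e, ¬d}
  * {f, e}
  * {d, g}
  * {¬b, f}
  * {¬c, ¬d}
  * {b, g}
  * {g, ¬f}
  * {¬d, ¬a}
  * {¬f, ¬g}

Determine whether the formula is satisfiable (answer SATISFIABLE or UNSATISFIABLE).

UNSATISFIABLE

g = True:
  propagation gives e=False; an empty clause results — contradiction.
g = False:
  propagation gives e=False, d=False; an empty clause results — contradiction.
Every branch closes, so no satisfying assignment exists.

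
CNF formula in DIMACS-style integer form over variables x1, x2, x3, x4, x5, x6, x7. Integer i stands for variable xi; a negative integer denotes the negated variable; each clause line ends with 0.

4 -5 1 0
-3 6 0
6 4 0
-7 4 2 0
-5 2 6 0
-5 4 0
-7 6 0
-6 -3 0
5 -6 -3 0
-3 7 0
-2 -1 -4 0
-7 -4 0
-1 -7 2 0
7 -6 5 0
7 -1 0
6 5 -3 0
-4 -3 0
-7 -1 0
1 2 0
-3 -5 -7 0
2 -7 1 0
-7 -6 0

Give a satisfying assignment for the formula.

x1=F, x2=T, x3=F, x4=T, x5=T, x6=T, x7=F

x3 occurs only negated in the remaining clauses — set x3 = False.
Branch on x1: take x1 = False.
  then x2 is forced to True.
The remaining clauses are satisfied by x4 = True, x5 = True, x6 = True, x7 = False.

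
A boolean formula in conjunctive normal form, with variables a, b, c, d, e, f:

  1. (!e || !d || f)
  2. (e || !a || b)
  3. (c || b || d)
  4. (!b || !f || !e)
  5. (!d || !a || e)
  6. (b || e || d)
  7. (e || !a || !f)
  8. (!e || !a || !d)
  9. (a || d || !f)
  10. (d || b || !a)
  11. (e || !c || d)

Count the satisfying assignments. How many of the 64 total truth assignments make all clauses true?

Split on d, then e.
  d=1, e=1: remaining (a,b,c,f) ∈ {(0,0,0,1); (0,0,1,1)} — 2.
  d=1, e=0: forces a=0; b, c, f free → 2^3 = 8.
  d=0, e=1: 5 of the 16 assignments to (a,b,c,f) work.
  d=0, e=0: remaining (a,b,c,f) ∈ {(0,1,0,0); (1,1,0,0)} — 2.
Total: 2 + 8 + 5 + 2 = 17.

17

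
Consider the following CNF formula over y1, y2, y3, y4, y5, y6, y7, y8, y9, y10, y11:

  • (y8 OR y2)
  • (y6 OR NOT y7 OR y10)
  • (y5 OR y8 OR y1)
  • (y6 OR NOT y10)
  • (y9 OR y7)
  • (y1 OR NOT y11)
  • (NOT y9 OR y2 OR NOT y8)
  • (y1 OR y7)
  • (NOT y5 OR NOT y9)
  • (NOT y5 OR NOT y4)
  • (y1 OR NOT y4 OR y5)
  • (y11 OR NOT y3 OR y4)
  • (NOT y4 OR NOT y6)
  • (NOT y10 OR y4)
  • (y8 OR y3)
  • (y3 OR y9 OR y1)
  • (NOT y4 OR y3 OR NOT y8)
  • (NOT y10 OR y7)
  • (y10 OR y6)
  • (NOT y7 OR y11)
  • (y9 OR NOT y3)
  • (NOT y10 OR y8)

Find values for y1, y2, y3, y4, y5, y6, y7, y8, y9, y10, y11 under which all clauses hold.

y1 = 1, y2 = 0, y3 = 0, y4 = 0, y5 = 0, y6 = 1, y7 = 1, y8 = 1, y9 = 0, y10 = 0, y11 = 1

Check each clause:
  1. (y2 OR y8) — y8 is true.
  2. (y10 OR NOT y7 OR y6) — y6 is true.
  3. (y1 OR y8 OR y5) — y8 is true.
  4. (NOT y10 OR y6) — y6 is true.
  5. (y9 OR y7) — y7 is true.
  6. (NOT y11 OR y1) — y1 is true.
  7. (NOT y8 OR NOT y9 OR y2) — NOT y9 is true.
  8. (y1 OR y7) — y1 is true.
  9. (NOT y9 OR NOT y5) — NOT y5 is true.
  10. (NOT y5 OR NOT y4) — NOT y5 is true.
  11. (NOT y4 OR y1 OR y5) — y1 is true.
  12. (y4 OR y11 OR NOT y3) — y11 is true.
  13. (NOT y4 OR NOT y6) — NOT y4 is true.
  14. (y4 OR NOT y10) — NOT y10 is true.
  15. (y8 OR y3) — y8 is true.
  16. (y9 OR y1 OR y3) — y1 is true.
  17. (NOT y4 OR y3 OR NOT y8) — NOT y4 is true.
  18. (NOT y10 OR y7) — NOT y10 is true.
  19. (y10 OR y6) — y6 is true.
  20. (y11 OR NOT y7) — y11 is true.
  21. (y9 OR NOT y3) — NOT y3 is true.
  22. (NOT y10 OR y8) — y8 is true.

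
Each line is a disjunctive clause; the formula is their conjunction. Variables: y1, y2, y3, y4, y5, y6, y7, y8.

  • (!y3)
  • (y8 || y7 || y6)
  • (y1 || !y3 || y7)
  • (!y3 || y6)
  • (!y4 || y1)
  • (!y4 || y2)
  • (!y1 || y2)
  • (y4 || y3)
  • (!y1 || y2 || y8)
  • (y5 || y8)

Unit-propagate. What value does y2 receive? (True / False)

(!y3) stands alone — y3 = False.
(y3 || y4): since y3 = False, the clause reduces to (y4). y4 = True.
(!y4 || y1): since y4 = True, the clause reduces to (y1). y1 = True.
(!y4 || y2) with y4 = True leaves only y2, so y2 = True.

True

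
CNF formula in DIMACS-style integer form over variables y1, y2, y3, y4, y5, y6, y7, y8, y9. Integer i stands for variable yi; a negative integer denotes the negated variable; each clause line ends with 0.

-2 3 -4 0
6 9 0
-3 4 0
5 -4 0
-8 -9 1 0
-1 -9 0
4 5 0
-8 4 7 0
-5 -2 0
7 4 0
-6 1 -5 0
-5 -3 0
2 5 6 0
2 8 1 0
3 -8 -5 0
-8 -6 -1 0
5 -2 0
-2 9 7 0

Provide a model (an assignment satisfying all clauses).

y1 = True, y2 = False, y3 = False, y4 = True, y5 = True, y6 = True, y7 = False, y8 = False, y9 = False

Set y1 = True and propagate.
  then y9 is forced to False.
  then y6 is forced to True.
  then y8 is forced to False.
Set y2 = False and propagate.
For the remaining variables, y3 = False, y4 = True, y5 = True, y7 = False works.
Check each clause:
  1. (y3 \/ ~y4 \/ ~y2) — ~y2 is true.
  2. (y9 \/ y6) — y6 is true.
  3. (~y3 \/ y4) — y4 is true.
  4. (y5 \/ ~y4) — y5 is true.
  5. (~y8 \/ ~y9 \/ y1) — ~y8 is true.
  6. (~y1 \/ ~y9) — ~y9 is true.
  7. (y5 \/ y4) — y4 is true.
  8. (~y8 \/ y4 \/ y7) — ~y8 is true.
  9. (~y5 \/ ~y2) — ~y2 is true.
  10. (y4 \/ y7) — y4 is true.
  11. (y1 \/ ~y5 \/ ~y6) — y1 is true.
  12. (~y5 \/ ~y3) — ~y3 is true.
  13. (y6 \/ y5 \/ y2) — y5 is true.
  14. (y8 \/ y1 \/ y2) — y1 is true.
  15. (y3 \/ ~y8 \/ ~y5) — ~y8 is true.
  16. (~y8 \/ ~y6 \/ ~y1) — ~y8 is true.
  17. (y5 \/ ~y2) — y5 is true.
  18. (~y2 \/ y7 \/ y9) — ~y2 is true.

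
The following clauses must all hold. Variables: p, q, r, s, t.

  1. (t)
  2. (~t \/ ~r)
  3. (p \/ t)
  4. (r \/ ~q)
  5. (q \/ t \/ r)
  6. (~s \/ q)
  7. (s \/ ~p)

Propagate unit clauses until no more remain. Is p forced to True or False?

False

(t) is a unit clause: t = True.
In (~r \/ ~t), ~t is now false; ~r must hold, so r = False.
From (r \/ ~q) and r = False: q = False.
(q \/ ~s): since q = False, the clause reduces to (~s). s = False.
In (~p \/ s), s is now false; ~p must hold, so p = False.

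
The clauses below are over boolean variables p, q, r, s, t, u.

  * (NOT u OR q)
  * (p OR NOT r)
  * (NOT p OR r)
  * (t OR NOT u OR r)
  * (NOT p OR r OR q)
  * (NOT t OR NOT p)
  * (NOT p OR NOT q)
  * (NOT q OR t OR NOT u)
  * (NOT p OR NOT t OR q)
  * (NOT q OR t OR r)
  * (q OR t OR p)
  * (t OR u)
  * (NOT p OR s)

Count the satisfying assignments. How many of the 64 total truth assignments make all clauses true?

6

Satisfying assignments:
  p=F q=F r=F s=F t=T u=F
  p=F q=F r=F s=T t=T u=F
  p=F q=T r=F s=F t=T u=F
  p=F q=T r=F s=F t=T u=T
  p=F q=T r=F s=T t=T u=F
  p=F q=T r=F s=T t=T u=T
That's 6 in total.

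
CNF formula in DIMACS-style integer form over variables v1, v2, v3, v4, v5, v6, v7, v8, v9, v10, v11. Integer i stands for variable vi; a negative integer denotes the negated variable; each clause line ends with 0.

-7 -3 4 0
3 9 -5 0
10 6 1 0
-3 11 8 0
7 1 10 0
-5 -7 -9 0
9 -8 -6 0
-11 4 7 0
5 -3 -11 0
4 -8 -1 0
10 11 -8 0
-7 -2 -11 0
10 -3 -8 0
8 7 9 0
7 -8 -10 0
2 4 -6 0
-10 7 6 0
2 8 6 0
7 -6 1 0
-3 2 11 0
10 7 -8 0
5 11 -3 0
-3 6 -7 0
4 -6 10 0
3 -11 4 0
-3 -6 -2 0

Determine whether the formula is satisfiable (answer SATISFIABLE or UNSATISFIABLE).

Pure literal: v4 appears only positively; assign v4 = True.
Set v1 = False and propagate.
Set v2 = False and propagate.
The remaining clauses are satisfied by v3 = True, v5 = True, v6 = True, v7 = True, v8 = False, v9 = False, v10 = True, v11 = True.
Every clause has at least one true literal under this assignment.
So v1=F, v2=F, v3=T, v4=T, v5=T, v6=T, v7=T, v8=F, v9=F, v10=T, v11=T is a satisfying assignment.

SATISFIABLE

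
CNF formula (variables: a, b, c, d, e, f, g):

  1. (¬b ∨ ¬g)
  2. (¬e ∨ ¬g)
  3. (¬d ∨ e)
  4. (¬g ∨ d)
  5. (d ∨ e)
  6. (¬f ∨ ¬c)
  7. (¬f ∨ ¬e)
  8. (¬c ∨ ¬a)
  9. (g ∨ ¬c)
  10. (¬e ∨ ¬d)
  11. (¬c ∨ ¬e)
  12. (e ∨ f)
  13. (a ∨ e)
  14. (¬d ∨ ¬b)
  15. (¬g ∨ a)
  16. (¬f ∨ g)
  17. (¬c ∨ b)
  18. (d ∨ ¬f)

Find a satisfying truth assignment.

c occurs only negated in the remaining clauses — set c = False.
Branch on a: take a = False.
  then e is forced to True.
  then g is forced to False.
  then f is forced to False.
  then d is forced to False.
b is now unconstrained; take b = True.
Every clause has at least one true literal under this assignment.

a = 0, b = 1, c = 0, d = 0, e = 1, f = 0, g = 0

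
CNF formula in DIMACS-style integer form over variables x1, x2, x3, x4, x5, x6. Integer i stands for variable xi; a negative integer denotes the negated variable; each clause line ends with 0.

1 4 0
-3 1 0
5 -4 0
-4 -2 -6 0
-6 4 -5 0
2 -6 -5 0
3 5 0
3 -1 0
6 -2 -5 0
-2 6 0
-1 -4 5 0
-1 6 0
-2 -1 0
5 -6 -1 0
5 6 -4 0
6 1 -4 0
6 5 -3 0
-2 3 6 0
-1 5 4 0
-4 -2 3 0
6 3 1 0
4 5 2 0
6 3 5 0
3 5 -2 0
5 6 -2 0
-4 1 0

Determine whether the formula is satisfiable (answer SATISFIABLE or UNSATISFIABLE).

UNSATISFIABLE

x5 = True:
  x6 = True:
    propagation gives x4=True, x2=False; an empty clause results — contradiction.
  x6 = False:
    propagation gives x2=False, x1=False, x4=True; an empty clause results — contradiction.
x5 = False:
  propagation gives x4=False, x1=True; an empty clause results — contradiction.
Every branch closes, so no satisfying assignment exists.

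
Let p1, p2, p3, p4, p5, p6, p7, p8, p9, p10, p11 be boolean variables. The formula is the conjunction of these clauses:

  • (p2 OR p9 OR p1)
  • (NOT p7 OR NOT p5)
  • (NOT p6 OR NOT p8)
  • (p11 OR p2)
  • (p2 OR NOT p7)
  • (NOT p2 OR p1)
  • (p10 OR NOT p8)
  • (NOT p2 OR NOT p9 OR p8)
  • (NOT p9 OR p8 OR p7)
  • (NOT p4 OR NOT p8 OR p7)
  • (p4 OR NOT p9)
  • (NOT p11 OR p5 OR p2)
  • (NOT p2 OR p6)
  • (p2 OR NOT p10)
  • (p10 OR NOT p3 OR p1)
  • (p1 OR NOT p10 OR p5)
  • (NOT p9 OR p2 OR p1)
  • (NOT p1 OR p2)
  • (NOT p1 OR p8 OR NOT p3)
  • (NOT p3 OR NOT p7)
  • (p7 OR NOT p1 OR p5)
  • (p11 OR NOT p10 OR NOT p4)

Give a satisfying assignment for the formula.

p1=1, p2=1, p3=0, p4=1, p5=0, p6=1, p7=1, p8=0, p9=0, p10=0, p11=0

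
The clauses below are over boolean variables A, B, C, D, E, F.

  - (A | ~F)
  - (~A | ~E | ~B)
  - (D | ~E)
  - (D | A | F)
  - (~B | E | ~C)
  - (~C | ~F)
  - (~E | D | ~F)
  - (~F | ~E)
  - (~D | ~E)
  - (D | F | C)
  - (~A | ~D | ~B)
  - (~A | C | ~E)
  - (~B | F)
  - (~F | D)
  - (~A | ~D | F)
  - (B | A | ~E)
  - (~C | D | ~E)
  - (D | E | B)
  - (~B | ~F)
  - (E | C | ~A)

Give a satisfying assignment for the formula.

A=F  B=F  C=T  D=T  E=F  F=F

Check each clause:
  1. (~F | A) — ~F is true.
  2. (~E | ~A | ~B) — ~E is true.
  3. (~E | D) — ~E is true.
  4. (F | D | A) — D is true.
  5. (~C | ~B | E) — ~B is true.
  6. (~C | ~F) — ~F is true.
  7. (D | ~E | ~F) — ~F is true.
  8. (~F | ~E) — ~F is true.
  9. (~D | ~E) — ~E is true.
  10. (C | F | D) — C is true.
  11. (~B | ~D | ~A) — ~A is true.
  12. (~E | C | ~A) — C is true.
  13. (~B | F) — ~B is true.
  14. (~F | D) — ~F is true.
  15. (~D | ~A | F) — ~A is true.
  16. (A | B | ~E) — ~E is true.
  17. (~E | D | ~C) — ~E is true.
  18. (D | B | E) — D is true.
  19. (~B | ~F) — ~F is true.
  20. (E | ~A | C) — C is true.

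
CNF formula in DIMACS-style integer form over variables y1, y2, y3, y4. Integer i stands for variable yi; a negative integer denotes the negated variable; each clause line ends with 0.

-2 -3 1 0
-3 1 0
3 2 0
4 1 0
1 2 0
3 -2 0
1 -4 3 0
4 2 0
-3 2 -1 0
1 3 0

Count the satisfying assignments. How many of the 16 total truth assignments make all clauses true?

Satisfying assignments:
  y1=1 y2=1 y3=1 y4=0
  y1=1 y2=1 y3=1 y4=1
Count: 2.

2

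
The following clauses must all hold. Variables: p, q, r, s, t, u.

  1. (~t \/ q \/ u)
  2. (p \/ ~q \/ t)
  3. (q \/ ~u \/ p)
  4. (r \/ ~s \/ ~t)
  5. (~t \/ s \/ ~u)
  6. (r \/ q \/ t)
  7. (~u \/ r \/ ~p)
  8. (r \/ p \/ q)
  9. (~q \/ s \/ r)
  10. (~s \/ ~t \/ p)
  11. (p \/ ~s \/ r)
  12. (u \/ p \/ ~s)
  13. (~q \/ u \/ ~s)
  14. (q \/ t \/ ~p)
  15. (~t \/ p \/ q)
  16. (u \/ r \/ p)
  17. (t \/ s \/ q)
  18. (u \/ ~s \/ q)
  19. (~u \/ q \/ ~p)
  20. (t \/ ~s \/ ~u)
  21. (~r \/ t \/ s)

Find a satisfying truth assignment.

p=1, q=1, r=1, s=1, t=1, u=1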